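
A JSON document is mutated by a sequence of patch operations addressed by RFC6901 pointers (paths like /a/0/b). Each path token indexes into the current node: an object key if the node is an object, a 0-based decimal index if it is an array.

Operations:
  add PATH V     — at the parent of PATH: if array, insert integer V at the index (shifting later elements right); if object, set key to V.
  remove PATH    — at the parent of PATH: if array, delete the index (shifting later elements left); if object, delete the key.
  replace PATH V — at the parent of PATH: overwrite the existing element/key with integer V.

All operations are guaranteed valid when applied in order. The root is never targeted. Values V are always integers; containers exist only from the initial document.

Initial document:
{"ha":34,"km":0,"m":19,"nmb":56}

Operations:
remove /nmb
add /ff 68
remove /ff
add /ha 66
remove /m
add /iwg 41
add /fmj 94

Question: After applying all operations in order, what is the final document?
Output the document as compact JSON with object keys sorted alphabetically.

After op 1 (remove /nmb): {"ha":34,"km":0,"m":19}
After op 2 (add /ff 68): {"ff":68,"ha":34,"km":0,"m":19}
After op 3 (remove /ff): {"ha":34,"km":0,"m":19}
After op 4 (add /ha 66): {"ha":66,"km":0,"m":19}
After op 5 (remove /m): {"ha":66,"km":0}
After op 6 (add /iwg 41): {"ha":66,"iwg":41,"km":0}
After op 7 (add /fmj 94): {"fmj":94,"ha":66,"iwg":41,"km":0}

Answer: {"fmj":94,"ha":66,"iwg":41,"km":0}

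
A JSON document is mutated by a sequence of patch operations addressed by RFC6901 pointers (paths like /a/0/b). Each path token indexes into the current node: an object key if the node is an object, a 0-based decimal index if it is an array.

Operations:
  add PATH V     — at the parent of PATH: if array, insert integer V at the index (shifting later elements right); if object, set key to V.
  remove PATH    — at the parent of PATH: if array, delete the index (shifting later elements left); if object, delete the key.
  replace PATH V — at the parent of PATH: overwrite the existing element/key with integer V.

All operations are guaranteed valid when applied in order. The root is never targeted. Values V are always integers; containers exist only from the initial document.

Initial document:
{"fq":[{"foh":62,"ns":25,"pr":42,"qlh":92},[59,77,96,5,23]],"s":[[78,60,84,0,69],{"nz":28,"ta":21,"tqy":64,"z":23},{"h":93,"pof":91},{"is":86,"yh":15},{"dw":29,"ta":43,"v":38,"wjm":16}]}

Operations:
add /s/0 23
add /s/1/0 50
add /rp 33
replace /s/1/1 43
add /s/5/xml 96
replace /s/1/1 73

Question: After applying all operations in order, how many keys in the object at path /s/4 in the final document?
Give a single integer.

After op 1 (add /s/0 23): {"fq":[{"foh":62,"ns":25,"pr":42,"qlh":92},[59,77,96,5,23]],"s":[23,[78,60,84,0,69],{"nz":28,"ta":21,"tqy":64,"z":23},{"h":93,"pof":91},{"is":86,"yh":15},{"dw":29,"ta":43,"v":38,"wjm":16}]}
After op 2 (add /s/1/0 50): {"fq":[{"foh":62,"ns":25,"pr":42,"qlh":92},[59,77,96,5,23]],"s":[23,[50,78,60,84,0,69],{"nz":28,"ta":21,"tqy":64,"z":23},{"h":93,"pof":91},{"is":86,"yh":15},{"dw":29,"ta":43,"v":38,"wjm":16}]}
After op 3 (add /rp 33): {"fq":[{"foh":62,"ns":25,"pr":42,"qlh":92},[59,77,96,5,23]],"rp":33,"s":[23,[50,78,60,84,0,69],{"nz":28,"ta":21,"tqy":64,"z":23},{"h":93,"pof":91},{"is":86,"yh":15},{"dw":29,"ta":43,"v":38,"wjm":16}]}
After op 4 (replace /s/1/1 43): {"fq":[{"foh":62,"ns":25,"pr":42,"qlh":92},[59,77,96,5,23]],"rp":33,"s":[23,[50,43,60,84,0,69],{"nz":28,"ta":21,"tqy":64,"z":23},{"h":93,"pof":91},{"is":86,"yh":15},{"dw":29,"ta":43,"v":38,"wjm":16}]}
After op 5 (add /s/5/xml 96): {"fq":[{"foh":62,"ns":25,"pr":42,"qlh":92},[59,77,96,5,23]],"rp":33,"s":[23,[50,43,60,84,0,69],{"nz":28,"ta":21,"tqy":64,"z":23},{"h":93,"pof":91},{"is":86,"yh":15},{"dw":29,"ta":43,"v":38,"wjm":16,"xml":96}]}
After op 6 (replace /s/1/1 73): {"fq":[{"foh":62,"ns":25,"pr":42,"qlh":92},[59,77,96,5,23]],"rp":33,"s":[23,[50,73,60,84,0,69],{"nz":28,"ta":21,"tqy":64,"z":23},{"h":93,"pof":91},{"is":86,"yh":15},{"dw":29,"ta":43,"v":38,"wjm":16,"xml":96}]}
Size at path /s/4: 2

Answer: 2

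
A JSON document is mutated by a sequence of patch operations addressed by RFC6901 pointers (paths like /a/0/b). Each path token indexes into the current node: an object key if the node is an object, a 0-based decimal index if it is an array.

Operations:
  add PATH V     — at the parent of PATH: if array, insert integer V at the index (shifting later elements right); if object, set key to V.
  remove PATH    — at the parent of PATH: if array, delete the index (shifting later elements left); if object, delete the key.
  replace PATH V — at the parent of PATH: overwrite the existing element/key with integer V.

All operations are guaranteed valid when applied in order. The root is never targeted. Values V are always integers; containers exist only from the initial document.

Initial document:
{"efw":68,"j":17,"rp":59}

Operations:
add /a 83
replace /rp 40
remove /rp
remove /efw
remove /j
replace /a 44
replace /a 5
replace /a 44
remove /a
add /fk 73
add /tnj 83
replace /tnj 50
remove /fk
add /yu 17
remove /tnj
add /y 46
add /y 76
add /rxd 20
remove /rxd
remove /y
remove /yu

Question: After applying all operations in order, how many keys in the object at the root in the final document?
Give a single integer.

After op 1 (add /a 83): {"a":83,"efw":68,"j":17,"rp":59}
After op 2 (replace /rp 40): {"a":83,"efw":68,"j":17,"rp":40}
After op 3 (remove /rp): {"a":83,"efw":68,"j":17}
After op 4 (remove /efw): {"a":83,"j":17}
After op 5 (remove /j): {"a":83}
After op 6 (replace /a 44): {"a":44}
After op 7 (replace /a 5): {"a":5}
After op 8 (replace /a 44): {"a":44}
After op 9 (remove /a): {}
After op 10 (add /fk 73): {"fk":73}
After op 11 (add /tnj 83): {"fk":73,"tnj":83}
After op 12 (replace /tnj 50): {"fk":73,"tnj":50}
After op 13 (remove /fk): {"tnj":50}
After op 14 (add /yu 17): {"tnj":50,"yu":17}
After op 15 (remove /tnj): {"yu":17}
After op 16 (add /y 46): {"y":46,"yu":17}
After op 17 (add /y 76): {"y":76,"yu":17}
After op 18 (add /rxd 20): {"rxd":20,"y":76,"yu":17}
After op 19 (remove /rxd): {"y":76,"yu":17}
After op 20 (remove /y): {"yu":17}
After op 21 (remove /yu): {}
Size at the root: 0

Answer: 0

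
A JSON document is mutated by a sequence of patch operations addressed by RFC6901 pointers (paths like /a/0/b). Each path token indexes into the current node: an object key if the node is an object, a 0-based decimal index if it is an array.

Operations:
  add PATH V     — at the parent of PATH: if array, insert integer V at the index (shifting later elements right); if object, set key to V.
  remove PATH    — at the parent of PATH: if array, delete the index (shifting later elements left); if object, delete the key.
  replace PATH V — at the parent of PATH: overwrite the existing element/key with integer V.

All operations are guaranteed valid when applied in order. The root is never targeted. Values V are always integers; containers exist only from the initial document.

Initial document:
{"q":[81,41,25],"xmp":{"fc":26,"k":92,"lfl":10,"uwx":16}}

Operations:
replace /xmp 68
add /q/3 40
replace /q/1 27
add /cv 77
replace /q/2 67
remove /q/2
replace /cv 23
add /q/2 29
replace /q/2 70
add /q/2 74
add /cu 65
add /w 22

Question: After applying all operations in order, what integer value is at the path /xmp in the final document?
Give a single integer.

After op 1 (replace /xmp 68): {"q":[81,41,25],"xmp":68}
After op 2 (add /q/3 40): {"q":[81,41,25,40],"xmp":68}
After op 3 (replace /q/1 27): {"q":[81,27,25,40],"xmp":68}
After op 4 (add /cv 77): {"cv":77,"q":[81,27,25,40],"xmp":68}
After op 5 (replace /q/2 67): {"cv":77,"q":[81,27,67,40],"xmp":68}
After op 6 (remove /q/2): {"cv":77,"q":[81,27,40],"xmp":68}
After op 7 (replace /cv 23): {"cv":23,"q":[81,27,40],"xmp":68}
After op 8 (add /q/2 29): {"cv":23,"q":[81,27,29,40],"xmp":68}
After op 9 (replace /q/2 70): {"cv":23,"q":[81,27,70,40],"xmp":68}
After op 10 (add /q/2 74): {"cv":23,"q":[81,27,74,70,40],"xmp":68}
After op 11 (add /cu 65): {"cu":65,"cv":23,"q":[81,27,74,70,40],"xmp":68}
After op 12 (add /w 22): {"cu":65,"cv":23,"q":[81,27,74,70,40],"w":22,"xmp":68}
Value at /xmp: 68

Answer: 68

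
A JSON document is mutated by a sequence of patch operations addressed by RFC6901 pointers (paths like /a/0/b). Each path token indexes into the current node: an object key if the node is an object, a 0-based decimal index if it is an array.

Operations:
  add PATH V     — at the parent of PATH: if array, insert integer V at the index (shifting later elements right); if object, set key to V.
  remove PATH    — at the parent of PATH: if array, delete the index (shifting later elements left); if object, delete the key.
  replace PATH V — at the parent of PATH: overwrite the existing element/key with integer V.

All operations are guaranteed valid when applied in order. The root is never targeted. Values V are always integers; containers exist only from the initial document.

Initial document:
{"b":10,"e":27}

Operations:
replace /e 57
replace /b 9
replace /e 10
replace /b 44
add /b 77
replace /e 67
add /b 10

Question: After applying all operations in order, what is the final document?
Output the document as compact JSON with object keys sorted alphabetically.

After op 1 (replace /e 57): {"b":10,"e":57}
After op 2 (replace /b 9): {"b":9,"e":57}
After op 3 (replace /e 10): {"b":9,"e":10}
After op 4 (replace /b 44): {"b":44,"e":10}
After op 5 (add /b 77): {"b":77,"e":10}
After op 6 (replace /e 67): {"b":77,"e":67}
After op 7 (add /b 10): {"b":10,"e":67}

Answer: {"b":10,"e":67}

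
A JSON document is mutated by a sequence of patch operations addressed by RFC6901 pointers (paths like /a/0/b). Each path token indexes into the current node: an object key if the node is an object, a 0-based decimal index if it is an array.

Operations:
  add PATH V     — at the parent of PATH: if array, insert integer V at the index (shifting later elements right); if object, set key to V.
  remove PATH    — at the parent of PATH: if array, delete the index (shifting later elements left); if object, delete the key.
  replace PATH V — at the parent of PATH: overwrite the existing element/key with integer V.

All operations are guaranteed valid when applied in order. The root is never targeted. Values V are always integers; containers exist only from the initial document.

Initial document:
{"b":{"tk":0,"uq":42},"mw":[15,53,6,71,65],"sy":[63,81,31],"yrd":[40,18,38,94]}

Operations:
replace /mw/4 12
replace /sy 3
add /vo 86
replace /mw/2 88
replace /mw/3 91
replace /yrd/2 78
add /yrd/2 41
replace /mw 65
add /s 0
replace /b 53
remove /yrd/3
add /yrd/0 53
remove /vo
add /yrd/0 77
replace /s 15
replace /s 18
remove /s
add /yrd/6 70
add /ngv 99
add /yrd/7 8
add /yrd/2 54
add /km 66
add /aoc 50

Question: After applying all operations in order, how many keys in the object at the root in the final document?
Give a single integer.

After op 1 (replace /mw/4 12): {"b":{"tk":0,"uq":42},"mw":[15,53,6,71,12],"sy":[63,81,31],"yrd":[40,18,38,94]}
After op 2 (replace /sy 3): {"b":{"tk":0,"uq":42},"mw":[15,53,6,71,12],"sy":3,"yrd":[40,18,38,94]}
After op 3 (add /vo 86): {"b":{"tk":0,"uq":42},"mw":[15,53,6,71,12],"sy":3,"vo":86,"yrd":[40,18,38,94]}
After op 4 (replace /mw/2 88): {"b":{"tk":0,"uq":42},"mw":[15,53,88,71,12],"sy":3,"vo":86,"yrd":[40,18,38,94]}
After op 5 (replace /mw/3 91): {"b":{"tk":0,"uq":42},"mw":[15,53,88,91,12],"sy":3,"vo":86,"yrd":[40,18,38,94]}
After op 6 (replace /yrd/2 78): {"b":{"tk":0,"uq":42},"mw":[15,53,88,91,12],"sy":3,"vo":86,"yrd":[40,18,78,94]}
After op 7 (add /yrd/2 41): {"b":{"tk":0,"uq":42},"mw":[15,53,88,91,12],"sy":3,"vo":86,"yrd":[40,18,41,78,94]}
After op 8 (replace /mw 65): {"b":{"tk":0,"uq":42},"mw":65,"sy":3,"vo":86,"yrd":[40,18,41,78,94]}
After op 9 (add /s 0): {"b":{"tk":0,"uq":42},"mw":65,"s":0,"sy":3,"vo":86,"yrd":[40,18,41,78,94]}
After op 10 (replace /b 53): {"b":53,"mw":65,"s":0,"sy":3,"vo":86,"yrd":[40,18,41,78,94]}
After op 11 (remove /yrd/3): {"b":53,"mw":65,"s":0,"sy":3,"vo":86,"yrd":[40,18,41,94]}
After op 12 (add /yrd/0 53): {"b":53,"mw":65,"s":0,"sy":3,"vo":86,"yrd":[53,40,18,41,94]}
After op 13 (remove /vo): {"b":53,"mw":65,"s":0,"sy":3,"yrd":[53,40,18,41,94]}
After op 14 (add /yrd/0 77): {"b":53,"mw":65,"s":0,"sy":3,"yrd":[77,53,40,18,41,94]}
After op 15 (replace /s 15): {"b":53,"mw":65,"s":15,"sy":3,"yrd":[77,53,40,18,41,94]}
After op 16 (replace /s 18): {"b":53,"mw":65,"s":18,"sy":3,"yrd":[77,53,40,18,41,94]}
After op 17 (remove /s): {"b":53,"mw":65,"sy":3,"yrd":[77,53,40,18,41,94]}
After op 18 (add /yrd/6 70): {"b":53,"mw":65,"sy":3,"yrd":[77,53,40,18,41,94,70]}
After op 19 (add /ngv 99): {"b":53,"mw":65,"ngv":99,"sy":3,"yrd":[77,53,40,18,41,94,70]}
After op 20 (add /yrd/7 8): {"b":53,"mw":65,"ngv":99,"sy":3,"yrd":[77,53,40,18,41,94,70,8]}
After op 21 (add /yrd/2 54): {"b":53,"mw":65,"ngv":99,"sy":3,"yrd":[77,53,54,40,18,41,94,70,8]}
After op 22 (add /km 66): {"b":53,"km":66,"mw":65,"ngv":99,"sy":3,"yrd":[77,53,54,40,18,41,94,70,8]}
After op 23 (add /aoc 50): {"aoc":50,"b":53,"km":66,"mw":65,"ngv":99,"sy":3,"yrd":[77,53,54,40,18,41,94,70,8]}
Size at the root: 7

Answer: 7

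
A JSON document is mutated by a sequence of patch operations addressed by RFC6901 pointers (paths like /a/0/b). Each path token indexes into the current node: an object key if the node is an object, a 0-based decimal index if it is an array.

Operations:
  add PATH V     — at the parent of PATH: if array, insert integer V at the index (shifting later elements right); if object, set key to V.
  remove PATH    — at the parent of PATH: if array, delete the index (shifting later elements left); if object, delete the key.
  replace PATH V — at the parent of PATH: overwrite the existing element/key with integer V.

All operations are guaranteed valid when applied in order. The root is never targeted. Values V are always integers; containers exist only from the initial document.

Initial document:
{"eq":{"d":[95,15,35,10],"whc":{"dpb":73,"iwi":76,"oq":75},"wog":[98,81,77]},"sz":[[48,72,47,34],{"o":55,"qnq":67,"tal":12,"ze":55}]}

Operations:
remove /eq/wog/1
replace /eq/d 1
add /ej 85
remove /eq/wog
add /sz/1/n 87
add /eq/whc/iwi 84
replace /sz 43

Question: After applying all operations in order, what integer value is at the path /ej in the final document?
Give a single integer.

After op 1 (remove /eq/wog/1): {"eq":{"d":[95,15,35,10],"whc":{"dpb":73,"iwi":76,"oq":75},"wog":[98,77]},"sz":[[48,72,47,34],{"o":55,"qnq":67,"tal":12,"ze":55}]}
After op 2 (replace /eq/d 1): {"eq":{"d":1,"whc":{"dpb":73,"iwi":76,"oq":75},"wog":[98,77]},"sz":[[48,72,47,34],{"o":55,"qnq":67,"tal":12,"ze":55}]}
After op 3 (add /ej 85): {"ej":85,"eq":{"d":1,"whc":{"dpb":73,"iwi":76,"oq":75},"wog":[98,77]},"sz":[[48,72,47,34],{"o":55,"qnq":67,"tal":12,"ze":55}]}
After op 4 (remove /eq/wog): {"ej":85,"eq":{"d":1,"whc":{"dpb":73,"iwi":76,"oq":75}},"sz":[[48,72,47,34],{"o":55,"qnq":67,"tal":12,"ze":55}]}
After op 5 (add /sz/1/n 87): {"ej":85,"eq":{"d":1,"whc":{"dpb":73,"iwi":76,"oq":75}},"sz":[[48,72,47,34],{"n":87,"o":55,"qnq":67,"tal":12,"ze":55}]}
After op 6 (add /eq/whc/iwi 84): {"ej":85,"eq":{"d":1,"whc":{"dpb":73,"iwi":84,"oq":75}},"sz":[[48,72,47,34],{"n":87,"o":55,"qnq":67,"tal":12,"ze":55}]}
After op 7 (replace /sz 43): {"ej":85,"eq":{"d":1,"whc":{"dpb":73,"iwi":84,"oq":75}},"sz":43}
Value at /ej: 85

Answer: 85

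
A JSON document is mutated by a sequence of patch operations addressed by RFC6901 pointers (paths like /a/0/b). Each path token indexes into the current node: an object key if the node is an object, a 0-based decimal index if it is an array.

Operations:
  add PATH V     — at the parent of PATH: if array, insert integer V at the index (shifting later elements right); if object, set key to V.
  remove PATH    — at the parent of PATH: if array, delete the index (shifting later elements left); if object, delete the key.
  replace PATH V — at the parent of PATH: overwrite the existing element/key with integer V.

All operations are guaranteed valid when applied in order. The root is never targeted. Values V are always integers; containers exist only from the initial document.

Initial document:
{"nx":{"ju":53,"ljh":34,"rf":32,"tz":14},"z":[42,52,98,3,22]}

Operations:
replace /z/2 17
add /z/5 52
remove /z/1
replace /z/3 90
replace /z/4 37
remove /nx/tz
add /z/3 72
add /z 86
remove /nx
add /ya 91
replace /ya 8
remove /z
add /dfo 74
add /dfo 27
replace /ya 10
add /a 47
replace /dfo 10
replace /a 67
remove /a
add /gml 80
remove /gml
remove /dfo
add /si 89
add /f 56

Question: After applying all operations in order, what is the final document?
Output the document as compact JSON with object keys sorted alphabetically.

Answer: {"f":56,"si":89,"ya":10}

Derivation:
After op 1 (replace /z/2 17): {"nx":{"ju":53,"ljh":34,"rf":32,"tz":14},"z":[42,52,17,3,22]}
After op 2 (add /z/5 52): {"nx":{"ju":53,"ljh":34,"rf":32,"tz":14},"z":[42,52,17,3,22,52]}
After op 3 (remove /z/1): {"nx":{"ju":53,"ljh":34,"rf":32,"tz":14},"z":[42,17,3,22,52]}
After op 4 (replace /z/3 90): {"nx":{"ju":53,"ljh":34,"rf":32,"tz":14},"z":[42,17,3,90,52]}
After op 5 (replace /z/4 37): {"nx":{"ju":53,"ljh":34,"rf":32,"tz":14},"z":[42,17,3,90,37]}
After op 6 (remove /nx/tz): {"nx":{"ju":53,"ljh":34,"rf":32},"z":[42,17,3,90,37]}
After op 7 (add /z/3 72): {"nx":{"ju":53,"ljh":34,"rf":32},"z":[42,17,3,72,90,37]}
After op 8 (add /z 86): {"nx":{"ju":53,"ljh":34,"rf":32},"z":86}
After op 9 (remove /nx): {"z":86}
After op 10 (add /ya 91): {"ya":91,"z":86}
After op 11 (replace /ya 8): {"ya":8,"z":86}
After op 12 (remove /z): {"ya":8}
After op 13 (add /dfo 74): {"dfo":74,"ya":8}
After op 14 (add /dfo 27): {"dfo":27,"ya":8}
After op 15 (replace /ya 10): {"dfo":27,"ya":10}
After op 16 (add /a 47): {"a":47,"dfo":27,"ya":10}
After op 17 (replace /dfo 10): {"a":47,"dfo":10,"ya":10}
After op 18 (replace /a 67): {"a":67,"dfo":10,"ya":10}
After op 19 (remove /a): {"dfo":10,"ya":10}
After op 20 (add /gml 80): {"dfo":10,"gml":80,"ya":10}
After op 21 (remove /gml): {"dfo":10,"ya":10}
After op 22 (remove /dfo): {"ya":10}
After op 23 (add /si 89): {"si":89,"ya":10}
After op 24 (add /f 56): {"f":56,"si":89,"ya":10}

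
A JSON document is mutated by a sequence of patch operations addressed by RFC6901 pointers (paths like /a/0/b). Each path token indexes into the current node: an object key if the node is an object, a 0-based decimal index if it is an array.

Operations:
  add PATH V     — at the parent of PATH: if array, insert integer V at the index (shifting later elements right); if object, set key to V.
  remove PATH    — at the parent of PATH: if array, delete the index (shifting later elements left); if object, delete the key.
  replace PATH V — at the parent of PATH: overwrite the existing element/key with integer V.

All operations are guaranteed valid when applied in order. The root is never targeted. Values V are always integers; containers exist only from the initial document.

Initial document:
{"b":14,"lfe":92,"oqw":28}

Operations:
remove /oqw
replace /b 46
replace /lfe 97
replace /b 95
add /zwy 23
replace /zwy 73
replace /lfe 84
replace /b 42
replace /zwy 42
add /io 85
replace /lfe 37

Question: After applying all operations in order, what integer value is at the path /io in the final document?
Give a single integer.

Answer: 85

Derivation:
After op 1 (remove /oqw): {"b":14,"lfe":92}
After op 2 (replace /b 46): {"b":46,"lfe":92}
After op 3 (replace /lfe 97): {"b":46,"lfe":97}
After op 4 (replace /b 95): {"b":95,"lfe":97}
After op 5 (add /zwy 23): {"b":95,"lfe":97,"zwy":23}
After op 6 (replace /zwy 73): {"b":95,"lfe":97,"zwy":73}
After op 7 (replace /lfe 84): {"b":95,"lfe":84,"zwy":73}
After op 8 (replace /b 42): {"b":42,"lfe":84,"zwy":73}
After op 9 (replace /zwy 42): {"b":42,"lfe":84,"zwy":42}
After op 10 (add /io 85): {"b":42,"io":85,"lfe":84,"zwy":42}
After op 11 (replace /lfe 37): {"b":42,"io":85,"lfe":37,"zwy":42}
Value at /io: 85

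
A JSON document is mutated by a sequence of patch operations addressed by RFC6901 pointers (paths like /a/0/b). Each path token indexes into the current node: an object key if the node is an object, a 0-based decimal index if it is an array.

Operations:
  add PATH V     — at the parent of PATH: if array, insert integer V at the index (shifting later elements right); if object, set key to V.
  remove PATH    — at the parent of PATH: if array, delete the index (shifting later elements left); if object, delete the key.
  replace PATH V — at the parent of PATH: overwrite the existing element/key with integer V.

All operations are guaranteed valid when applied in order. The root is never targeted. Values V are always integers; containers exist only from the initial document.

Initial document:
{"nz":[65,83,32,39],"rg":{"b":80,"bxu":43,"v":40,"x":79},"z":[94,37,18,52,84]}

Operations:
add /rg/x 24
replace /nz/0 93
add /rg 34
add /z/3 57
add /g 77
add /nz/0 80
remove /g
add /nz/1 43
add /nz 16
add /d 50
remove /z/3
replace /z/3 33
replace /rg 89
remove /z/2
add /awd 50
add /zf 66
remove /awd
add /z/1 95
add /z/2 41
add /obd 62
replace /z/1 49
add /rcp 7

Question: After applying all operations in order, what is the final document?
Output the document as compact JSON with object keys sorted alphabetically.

After op 1 (add /rg/x 24): {"nz":[65,83,32,39],"rg":{"b":80,"bxu":43,"v":40,"x":24},"z":[94,37,18,52,84]}
After op 2 (replace /nz/0 93): {"nz":[93,83,32,39],"rg":{"b":80,"bxu":43,"v":40,"x":24},"z":[94,37,18,52,84]}
After op 3 (add /rg 34): {"nz":[93,83,32,39],"rg":34,"z":[94,37,18,52,84]}
After op 4 (add /z/3 57): {"nz":[93,83,32,39],"rg":34,"z":[94,37,18,57,52,84]}
After op 5 (add /g 77): {"g":77,"nz":[93,83,32,39],"rg":34,"z":[94,37,18,57,52,84]}
After op 6 (add /nz/0 80): {"g":77,"nz":[80,93,83,32,39],"rg":34,"z":[94,37,18,57,52,84]}
After op 7 (remove /g): {"nz":[80,93,83,32,39],"rg":34,"z":[94,37,18,57,52,84]}
After op 8 (add /nz/1 43): {"nz":[80,43,93,83,32,39],"rg":34,"z":[94,37,18,57,52,84]}
After op 9 (add /nz 16): {"nz":16,"rg":34,"z":[94,37,18,57,52,84]}
After op 10 (add /d 50): {"d":50,"nz":16,"rg":34,"z":[94,37,18,57,52,84]}
After op 11 (remove /z/3): {"d":50,"nz":16,"rg":34,"z":[94,37,18,52,84]}
After op 12 (replace /z/3 33): {"d":50,"nz":16,"rg":34,"z":[94,37,18,33,84]}
After op 13 (replace /rg 89): {"d":50,"nz":16,"rg":89,"z":[94,37,18,33,84]}
After op 14 (remove /z/2): {"d":50,"nz":16,"rg":89,"z":[94,37,33,84]}
After op 15 (add /awd 50): {"awd":50,"d":50,"nz":16,"rg":89,"z":[94,37,33,84]}
After op 16 (add /zf 66): {"awd":50,"d":50,"nz":16,"rg":89,"z":[94,37,33,84],"zf":66}
After op 17 (remove /awd): {"d":50,"nz":16,"rg":89,"z":[94,37,33,84],"zf":66}
After op 18 (add /z/1 95): {"d":50,"nz":16,"rg":89,"z":[94,95,37,33,84],"zf":66}
After op 19 (add /z/2 41): {"d":50,"nz":16,"rg":89,"z":[94,95,41,37,33,84],"zf":66}
After op 20 (add /obd 62): {"d":50,"nz":16,"obd":62,"rg":89,"z":[94,95,41,37,33,84],"zf":66}
After op 21 (replace /z/1 49): {"d":50,"nz":16,"obd":62,"rg":89,"z":[94,49,41,37,33,84],"zf":66}
After op 22 (add /rcp 7): {"d":50,"nz":16,"obd":62,"rcp":7,"rg":89,"z":[94,49,41,37,33,84],"zf":66}

Answer: {"d":50,"nz":16,"obd":62,"rcp":7,"rg":89,"z":[94,49,41,37,33,84],"zf":66}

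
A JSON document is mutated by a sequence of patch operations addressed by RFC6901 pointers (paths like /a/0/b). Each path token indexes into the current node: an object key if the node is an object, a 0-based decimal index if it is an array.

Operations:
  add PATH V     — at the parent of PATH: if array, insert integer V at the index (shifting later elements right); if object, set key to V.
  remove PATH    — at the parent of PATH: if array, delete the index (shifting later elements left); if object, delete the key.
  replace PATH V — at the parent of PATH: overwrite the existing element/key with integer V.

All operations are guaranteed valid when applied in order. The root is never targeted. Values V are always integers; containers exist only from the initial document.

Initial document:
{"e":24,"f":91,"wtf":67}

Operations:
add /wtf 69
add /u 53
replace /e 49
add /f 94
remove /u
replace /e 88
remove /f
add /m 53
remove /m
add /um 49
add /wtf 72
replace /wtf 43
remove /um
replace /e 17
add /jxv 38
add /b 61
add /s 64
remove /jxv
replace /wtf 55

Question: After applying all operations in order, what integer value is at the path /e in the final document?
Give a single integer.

Answer: 17

Derivation:
After op 1 (add /wtf 69): {"e":24,"f":91,"wtf":69}
After op 2 (add /u 53): {"e":24,"f":91,"u":53,"wtf":69}
After op 3 (replace /e 49): {"e":49,"f":91,"u":53,"wtf":69}
After op 4 (add /f 94): {"e":49,"f":94,"u":53,"wtf":69}
After op 5 (remove /u): {"e":49,"f":94,"wtf":69}
After op 6 (replace /e 88): {"e":88,"f":94,"wtf":69}
After op 7 (remove /f): {"e":88,"wtf":69}
After op 8 (add /m 53): {"e":88,"m":53,"wtf":69}
After op 9 (remove /m): {"e":88,"wtf":69}
After op 10 (add /um 49): {"e":88,"um":49,"wtf":69}
After op 11 (add /wtf 72): {"e":88,"um":49,"wtf":72}
After op 12 (replace /wtf 43): {"e":88,"um":49,"wtf":43}
After op 13 (remove /um): {"e":88,"wtf":43}
After op 14 (replace /e 17): {"e":17,"wtf":43}
After op 15 (add /jxv 38): {"e":17,"jxv":38,"wtf":43}
After op 16 (add /b 61): {"b":61,"e":17,"jxv":38,"wtf":43}
After op 17 (add /s 64): {"b":61,"e":17,"jxv":38,"s":64,"wtf":43}
After op 18 (remove /jxv): {"b":61,"e":17,"s":64,"wtf":43}
After op 19 (replace /wtf 55): {"b":61,"e":17,"s":64,"wtf":55}
Value at /e: 17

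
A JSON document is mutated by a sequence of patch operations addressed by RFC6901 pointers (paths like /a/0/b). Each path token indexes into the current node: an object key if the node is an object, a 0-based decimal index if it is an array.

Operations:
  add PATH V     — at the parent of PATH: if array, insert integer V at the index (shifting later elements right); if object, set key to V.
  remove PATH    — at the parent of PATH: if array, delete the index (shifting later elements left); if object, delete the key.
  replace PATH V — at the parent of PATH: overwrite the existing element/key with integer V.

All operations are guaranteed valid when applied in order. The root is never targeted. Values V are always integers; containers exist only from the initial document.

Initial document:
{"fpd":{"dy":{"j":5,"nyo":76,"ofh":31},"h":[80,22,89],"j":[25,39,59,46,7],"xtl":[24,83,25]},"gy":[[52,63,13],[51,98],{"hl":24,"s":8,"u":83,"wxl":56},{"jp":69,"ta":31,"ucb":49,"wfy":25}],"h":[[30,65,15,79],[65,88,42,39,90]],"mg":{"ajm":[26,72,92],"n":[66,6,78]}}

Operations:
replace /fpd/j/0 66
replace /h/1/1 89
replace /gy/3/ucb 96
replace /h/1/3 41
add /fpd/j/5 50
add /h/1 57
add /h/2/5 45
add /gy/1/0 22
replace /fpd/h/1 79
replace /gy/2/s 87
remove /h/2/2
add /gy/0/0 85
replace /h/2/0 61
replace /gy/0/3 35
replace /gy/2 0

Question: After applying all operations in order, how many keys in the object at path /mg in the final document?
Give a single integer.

Answer: 2

Derivation:
After op 1 (replace /fpd/j/0 66): {"fpd":{"dy":{"j":5,"nyo":76,"ofh":31},"h":[80,22,89],"j":[66,39,59,46,7],"xtl":[24,83,25]},"gy":[[52,63,13],[51,98],{"hl":24,"s":8,"u":83,"wxl":56},{"jp":69,"ta":31,"ucb":49,"wfy":25}],"h":[[30,65,15,79],[65,88,42,39,90]],"mg":{"ajm":[26,72,92],"n":[66,6,78]}}
After op 2 (replace /h/1/1 89): {"fpd":{"dy":{"j":5,"nyo":76,"ofh":31},"h":[80,22,89],"j":[66,39,59,46,7],"xtl":[24,83,25]},"gy":[[52,63,13],[51,98],{"hl":24,"s":8,"u":83,"wxl":56},{"jp":69,"ta":31,"ucb":49,"wfy":25}],"h":[[30,65,15,79],[65,89,42,39,90]],"mg":{"ajm":[26,72,92],"n":[66,6,78]}}
After op 3 (replace /gy/3/ucb 96): {"fpd":{"dy":{"j":5,"nyo":76,"ofh":31},"h":[80,22,89],"j":[66,39,59,46,7],"xtl":[24,83,25]},"gy":[[52,63,13],[51,98],{"hl":24,"s":8,"u":83,"wxl":56},{"jp":69,"ta":31,"ucb":96,"wfy":25}],"h":[[30,65,15,79],[65,89,42,39,90]],"mg":{"ajm":[26,72,92],"n":[66,6,78]}}
After op 4 (replace /h/1/3 41): {"fpd":{"dy":{"j":5,"nyo":76,"ofh":31},"h":[80,22,89],"j":[66,39,59,46,7],"xtl":[24,83,25]},"gy":[[52,63,13],[51,98],{"hl":24,"s":8,"u":83,"wxl":56},{"jp":69,"ta":31,"ucb":96,"wfy":25}],"h":[[30,65,15,79],[65,89,42,41,90]],"mg":{"ajm":[26,72,92],"n":[66,6,78]}}
After op 5 (add /fpd/j/5 50): {"fpd":{"dy":{"j":5,"nyo":76,"ofh":31},"h":[80,22,89],"j":[66,39,59,46,7,50],"xtl":[24,83,25]},"gy":[[52,63,13],[51,98],{"hl":24,"s":8,"u":83,"wxl":56},{"jp":69,"ta":31,"ucb":96,"wfy":25}],"h":[[30,65,15,79],[65,89,42,41,90]],"mg":{"ajm":[26,72,92],"n":[66,6,78]}}
After op 6 (add /h/1 57): {"fpd":{"dy":{"j":5,"nyo":76,"ofh":31},"h":[80,22,89],"j":[66,39,59,46,7,50],"xtl":[24,83,25]},"gy":[[52,63,13],[51,98],{"hl":24,"s":8,"u":83,"wxl":56},{"jp":69,"ta":31,"ucb":96,"wfy":25}],"h":[[30,65,15,79],57,[65,89,42,41,90]],"mg":{"ajm":[26,72,92],"n":[66,6,78]}}
After op 7 (add /h/2/5 45): {"fpd":{"dy":{"j":5,"nyo":76,"ofh":31},"h":[80,22,89],"j":[66,39,59,46,7,50],"xtl":[24,83,25]},"gy":[[52,63,13],[51,98],{"hl":24,"s":8,"u":83,"wxl":56},{"jp":69,"ta":31,"ucb":96,"wfy":25}],"h":[[30,65,15,79],57,[65,89,42,41,90,45]],"mg":{"ajm":[26,72,92],"n":[66,6,78]}}
After op 8 (add /gy/1/0 22): {"fpd":{"dy":{"j":5,"nyo":76,"ofh":31},"h":[80,22,89],"j":[66,39,59,46,7,50],"xtl":[24,83,25]},"gy":[[52,63,13],[22,51,98],{"hl":24,"s":8,"u":83,"wxl":56},{"jp":69,"ta":31,"ucb":96,"wfy":25}],"h":[[30,65,15,79],57,[65,89,42,41,90,45]],"mg":{"ajm":[26,72,92],"n":[66,6,78]}}
After op 9 (replace /fpd/h/1 79): {"fpd":{"dy":{"j":5,"nyo":76,"ofh":31},"h":[80,79,89],"j":[66,39,59,46,7,50],"xtl":[24,83,25]},"gy":[[52,63,13],[22,51,98],{"hl":24,"s":8,"u":83,"wxl":56},{"jp":69,"ta":31,"ucb":96,"wfy":25}],"h":[[30,65,15,79],57,[65,89,42,41,90,45]],"mg":{"ajm":[26,72,92],"n":[66,6,78]}}
After op 10 (replace /gy/2/s 87): {"fpd":{"dy":{"j":5,"nyo":76,"ofh":31},"h":[80,79,89],"j":[66,39,59,46,7,50],"xtl":[24,83,25]},"gy":[[52,63,13],[22,51,98],{"hl":24,"s":87,"u":83,"wxl":56},{"jp":69,"ta":31,"ucb":96,"wfy":25}],"h":[[30,65,15,79],57,[65,89,42,41,90,45]],"mg":{"ajm":[26,72,92],"n":[66,6,78]}}
After op 11 (remove /h/2/2): {"fpd":{"dy":{"j":5,"nyo":76,"ofh":31},"h":[80,79,89],"j":[66,39,59,46,7,50],"xtl":[24,83,25]},"gy":[[52,63,13],[22,51,98],{"hl":24,"s":87,"u":83,"wxl":56},{"jp":69,"ta":31,"ucb":96,"wfy":25}],"h":[[30,65,15,79],57,[65,89,41,90,45]],"mg":{"ajm":[26,72,92],"n":[66,6,78]}}
After op 12 (add /gy/0/0 85): {"fpd":{"dy":{"j":5,"nyo":76,"ofh":31},"h":[80,79,89],"j":[66,39,59,46,7,50],"xtl":[24,83,25]},"gy":[[85,52,63,13],[22,51,98],{"hl":24,"s":87,"u":83,"wxl":56},{"jp":69,"ta":31,"ucb":96,"wfy":25}],"h":[[30,65,15,79],57,[65,89,41,90,45]],"mg":{"ajm":[26,72,92],"n":[66,6,78]}}
After op 13 (replace /h/2/0 61): {"fpd":{"dy":{"j":5,"nyo":76,"ofh":31},"h":[80,79,89],"j":[66,39,59,46,7,50],"xtl":[24,83,25]},"gy":[[85,52,63,13],[22,51,98],{"hl":24,"s":87,"u":83,"wxl":56},{"jp":69,"ta":31,"ucb":96,"wfy":25}],"h":[[30,65,15,79],57,[61,89,41,90,45]],"mg":{"ajm":[26,72,92],"n":[66,6,78]}}
After op 14 (replace /gy/0/3 35): {"fpd":{"dy":{"j":5,"nyo":76,"ofh":31},"h":[80,79,89],"j":[66,39,59,46,7,50],"xtl":[24,83,25]},"gy":[[85,52,63,35],[22,51,98],{"hl":24,"s":87,"u":83,"wxl":56},{"jp":69,"ta":31,"ucb":96,"wfy":25}],"h":[[30,65,15,79],57,[61,89,41,90,45]],"mg":{"ajm":[26,72,92],"n":[66,6,78]}}
After op 15 (replace /gy/2 0): {"fpd":{"dy":{"j":5,"nyo":76,"ofh":31},"h":[80,79,89],"j":[66,39,59,46,7,50],"xtl":[24,83,25]},"gy":[[85,52,63,35],[22,51,98],0,{"jp":69,"ta":31,"ucb":96,"wfy":25}],"h":[[30,65,15,79],57,[61,89,41,90,45]],"mg":{"ajm":[26,72,92],"n":[66,6,78]}}
Size at path /mg: 2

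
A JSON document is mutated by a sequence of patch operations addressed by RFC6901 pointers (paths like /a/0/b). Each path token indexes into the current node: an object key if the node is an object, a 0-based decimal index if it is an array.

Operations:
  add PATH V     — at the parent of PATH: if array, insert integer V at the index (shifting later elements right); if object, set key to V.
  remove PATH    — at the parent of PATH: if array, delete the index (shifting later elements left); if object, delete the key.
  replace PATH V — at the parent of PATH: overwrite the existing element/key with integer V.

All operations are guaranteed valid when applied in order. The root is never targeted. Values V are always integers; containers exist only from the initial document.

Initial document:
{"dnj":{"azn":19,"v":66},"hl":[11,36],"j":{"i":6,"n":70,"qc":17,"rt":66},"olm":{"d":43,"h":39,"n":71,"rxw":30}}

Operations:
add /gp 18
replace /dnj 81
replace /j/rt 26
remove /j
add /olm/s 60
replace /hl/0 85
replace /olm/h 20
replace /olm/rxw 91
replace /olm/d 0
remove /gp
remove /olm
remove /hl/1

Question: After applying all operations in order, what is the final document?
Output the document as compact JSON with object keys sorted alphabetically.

Answer: {"dnj":81,"hl":[85]}

Derivation:
After op 1 (add /gp 18): {"dnj":{"azn":19,"v":66},"gp":18,"hl":[11,36],"j":{"i":6,"n":70,"qc":17,"rt":66},"olm":{"d":43,"h":39,"n":71,"rxw":30}}
After op 2 (replace /dnj 81): {"dnj":81,"gp":18,"hl":[11,36],"j":{"i":6,"n":70,"qc":17,"rt":66},"olm":{"d":43,"h":39,"n":71,"rxw":30}}
After op 3 (replace /j/rt 26): {"dnj":81,"gp":18,"hl":[11,36],"j":{"i":6,"n":70,"qc":17,"rt":26},"olm":{"d":43,"h":39,"n":71,"rxw":30}}
After op 4 (remove /j): {"dnj":81,"gp":18,"hl":[11,36],"olm":{"d":43,"h":39,"n":71,"rxw":30}}
After op 5 (add /olm/s 60): {"dnj":81,"gp":18,"hl":[11,36],"olm":{"d":43,"h":39,"n":71,"rxw":30,"s":60}}
After op 6 (replace /hl/0 85): {"dnj":81,"gp":18,"hl":[85,36],"olm":{"d":43,"h":39,"n":71,"rxw":30,"s":60}}
After op 7 (replace /olm/h 20): {"dnj":81,"gp":18,"hl":[85,36],"olm":{"d":43,"h":20,"n":71,"rxw":30,"s":60}}
After op 8 (replace /olm/rxw 91): {"dnj":81,"gp":18,"hl":[85,36],"olm":{"d":43,"h":20,"n":71,"rxw":91,"s":60}}
After op 9 (replace /olm/d 0): {"dnj":81,"gp":18,"hl":[85,36],"olm":{"d":0,"h":20,"n":71,"rxw":91,"s":60}}
After op 10 (remove /gp): {"dnj":81,"hl":[85,36],"olm":{"d":0,"h":20,"n":71,"rxw":91,"s":60}}
After op 11 (remove /olm): {"dnj":81,"hl":[85,36]}
After op 12 (remove /hl/1): {"dnj":81,"hl":[85]}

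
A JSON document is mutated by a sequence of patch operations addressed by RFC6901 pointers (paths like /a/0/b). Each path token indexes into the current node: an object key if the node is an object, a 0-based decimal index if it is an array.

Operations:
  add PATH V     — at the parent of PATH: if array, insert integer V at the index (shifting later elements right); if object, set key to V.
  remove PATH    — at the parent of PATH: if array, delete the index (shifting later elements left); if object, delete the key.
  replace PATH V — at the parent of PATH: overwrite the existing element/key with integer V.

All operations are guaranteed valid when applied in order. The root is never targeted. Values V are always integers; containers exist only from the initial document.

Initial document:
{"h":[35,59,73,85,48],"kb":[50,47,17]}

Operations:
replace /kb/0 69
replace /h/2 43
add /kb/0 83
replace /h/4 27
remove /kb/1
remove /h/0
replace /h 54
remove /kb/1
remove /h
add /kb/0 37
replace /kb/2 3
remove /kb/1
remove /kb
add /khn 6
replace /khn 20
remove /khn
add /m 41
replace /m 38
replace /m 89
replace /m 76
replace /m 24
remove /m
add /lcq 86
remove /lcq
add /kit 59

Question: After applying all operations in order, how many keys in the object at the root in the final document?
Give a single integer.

After op 1 (replace /kb/0 69): {"h":[35,59,73,85,48],"kb":[69,47,17]}
After op 2 (replace /h/2 43): {"h":[35,59,43,85,48],"kb":[69,47,17]}
After op 3 (add /kb/0 83): {"h":[35,59,43,85,48],"kb":[83,69,47,17]}
After op 4 (replace /h/4 27): {"h":[35,59,43,85,27],"kb":[83,69,47,17]}
After op 5 (remove /kb/1): {"h":[35,59,43,85,27],"kb":[83,47,17]}
After op 6 (remove /h/0): {"h":[59,43,85,27],"kb":[83,47,17]}
After op 7 (replace /h 54): {"h":54,"kb":[83,47,17]}
After op 8 (remove /kb/1): {"h":54,"kb":[83,17]}
After op 9 (remove /h): {"kb":[83,17]}
After op 10 (add /kb/0 37): {"kb":[37,83,17]}
After op 11 (replace /kb/2 3): {"kb":[37,83,3]}
After op 12 (remove /kb/1): {"kb":[37,3]}
After op 13 (remove /kb): {}
After op 14 (add /khn 6): {"khn":6}
After op 15 (replace /khn 20): {"khn":20}
After op 16 (remove /khn): {}
After op 17 (add /m 41): {"m":41}
After op 18 (replace /m 38): {"m":38}
After op 19 (replace /m 89): {"m":89}
After op 20 (replace /m 76): {"m":76}
After op 21 (replace /m 24): {"m":24}
After op 22 (remove /m): {}
After op 23 (add /lcq 86): {"lcq":86}
After op 24 (remove /lcq): {}
After op 25 (add /kit 59): {"kit":59}
Size at the root: 1

Answer: 1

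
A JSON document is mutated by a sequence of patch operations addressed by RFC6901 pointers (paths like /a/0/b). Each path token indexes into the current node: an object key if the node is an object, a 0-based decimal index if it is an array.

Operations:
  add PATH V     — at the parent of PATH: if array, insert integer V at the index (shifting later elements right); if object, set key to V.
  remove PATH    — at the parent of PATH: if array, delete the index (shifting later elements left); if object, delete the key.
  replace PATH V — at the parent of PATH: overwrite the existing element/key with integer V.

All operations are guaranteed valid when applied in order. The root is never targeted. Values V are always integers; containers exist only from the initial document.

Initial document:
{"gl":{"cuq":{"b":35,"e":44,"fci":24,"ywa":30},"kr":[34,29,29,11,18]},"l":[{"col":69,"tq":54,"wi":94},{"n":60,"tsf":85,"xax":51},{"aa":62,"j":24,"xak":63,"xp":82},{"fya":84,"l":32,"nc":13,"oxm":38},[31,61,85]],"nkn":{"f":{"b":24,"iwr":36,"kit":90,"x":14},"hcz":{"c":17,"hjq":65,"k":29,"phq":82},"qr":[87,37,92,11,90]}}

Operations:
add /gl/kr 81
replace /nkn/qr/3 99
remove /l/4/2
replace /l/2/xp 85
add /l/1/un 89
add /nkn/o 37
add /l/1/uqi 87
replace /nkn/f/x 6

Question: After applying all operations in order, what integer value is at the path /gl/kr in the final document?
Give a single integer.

Answer: 81

Derivation:
After op 1 (add /gl/kr 81): {"gl":{"cuq":{"b":35,"e":44,"fci":24,"ywa":30},"kr":81},"l":[{"col":69,"tq":54,"wi":94},{"n":60,"tsf":85,"xax":51},{"aa":62,"j":24,"xak":63,"xp":82},{"fya":84,"l":32,"nc":13,"oxm":38},[31,61,85]],"nkn":{"f":{"b":24,"iwr":36,"kit":90,"x":14},"hcz":{"c":17,"hjq":65,"k":29,"phq":82},"qr":[87,37,92,11,90]}}
After op 2 (replace /nkn/qr/3 99): {"gl":{"cuq":{"b":35,"e":44,"fci":24,"ywa":30},"kr":81},"l":[{"col":69,"tq":54,"wi":94},{"n":60,"tsf":85,"xax":51},{"aa":62,"j":24,"xak":63,"xp":82},{"fya":84,"l":32,"nc":13,"oxm":38},[31,61,85]],"nkn":{"f":{"b":24,"iwr":36,"kit":90,"x":14},"hcz":{"c":17,"hjq":65,"k":29,"phq":82},"qr":[87,37,92,99,90]}}
After op 3 (remove /l/4/2): {"gl":{"cuq":{"b":35,"e":44,"fci":24,"ywa":30},"kr":81},"l":[{"col":69,"tq":54,"wi":94},{"n":60,"tsf":85,"xax":51},{"aa":62,"j":24,"xak":63,"xp":82},{"fya":84,"l":32,"nc":13,"oxm":38},[31,61]],"nkn":{"f":{"b":24,"iwr":36,"kit":90,"x":14},"hcz":{"c":17,"hjq":65,"k":29,"phq":82},"qr":[87,37,92,99,90]}}
After op 4 (replace /l/2/xp 85): {"gl":{"cuq":{"b":35,"e":44,"fci":24,"ywa":30},"kr":81},"l":[{"col":69,"tq":54,"wi":94},{"n":60,"tsf":85,"xax":51},{"aa":62,"j":24,"xak":63,"xp":85},{"fya":84,"l":32,"nc":13,"oxm":38},[31,61]],"nkn":{"f":{"b":24,"iwr":36,"kit":90,"x":14},"hcz":{"c":17,"hjq":65,"k":29,"phq":82},"qr":[87,37,92,99,90]}}
After op 5 (add /l/1/un 89): {"gl":{"cuq":{"b":35,"e":44,"fci":24,"ywa":30},"kr":81},"l":[{"col":69,"tq":54,"wi":94},{"n":60,"tsf":85,"un":89,"xax":51},{"aa":62,"j":24,"xak":63,"xp":85},{"fya":84,"l":32,"nc":13,"oxm":38},[31,61]],"nkn":{"f":{"b":24,"iwr":36,"kit":90,"x":14},"hcz":{"c":17,"hjq":65,"k":29,"phq":82},"qr":[87,37,92,99,90]}}
After op 6 (add /nkn/o 37): {"gl":{"cuq":{"b":35,"e":44,"fci":24,"ywa":30},"kr":81},"l":[{"col":69,"tq":54,"wi":94},{"n":60,"tsf":85,"un":89,"xax":51},{"aa":62,"j":24,"xak":63,"xp":85},{"fya":84,"l":32,"nc":13,"oxm":38},[31,61]],"nkn":{"f":{"b":24,"iwr":36,"kit":90,"x":14},"hcz":{"c":17,"hjq":65,"k":29,"phq":82},"o":37,"qr":[87,37,92,99,90]}}
After op 7 (add /l/1/uqi 87): {"gl":{"cuq":{"b":35,"e":44,"fci":24,"ywa":30},"kr":81},"l":[{"col":69,"tq":54,"wi":94},{"n":60,"tsf":85,"un":89,"uqi":87,"xax":51},{"aa":62,"j":24,"xak":63,"xp":85},{"fya":84,"l":32,"nc":13,"oxm":38},[31,61]],"nkn":{"f":{"b":24,"iwr":36,"kit":90,"x":14},"hcz":{"c":17,"hjq":65,"k":29,"phq":82},"o":37,"qr":[87,37,92,99,90]}}
After op 8 (replace /nkn/f/x 6): {"gl":{"cuq":{"b":35,"e":44,"fci":24,"ywa":30},"kr":81},"l":[{"col":69,"tq":54,"wi":94},{"n":60,"tsf":85,"un":89,"uqi":87,"xax":51},{"aa":62,"j":24,"xak":63,"xp":85},{"fya":84,"l":32,"nc":13,"oxm":38},[31,61]],"nkn":{"f":{"b":24,"iwr":36,"kit":90,"x":6},"hcz":{"c":17,"hjq":65,"k":29,"phq":82},"o":37,"qr":[87,37,92,99,90]}}
Value at /gl/kr: 81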